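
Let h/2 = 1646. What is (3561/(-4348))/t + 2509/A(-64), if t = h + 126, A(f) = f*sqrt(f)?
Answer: -3561/14861464 + 2509*I/512 ≈ -0.00023961 + 4.9004*I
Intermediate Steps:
h = 3292 (h = 2*1646 = 3292)
A(f) = f**(3/2)
t = 3418 (t = 3292 + 126 = 3418)
(3561/(-4348))/t + 2509/A(-64) = (3561/(-4348))/3418 + 2509/((-64)**(3/2)) = (3561*(-1/4348))*(1/3418) + 2509/((-512*I)) = -3561/4348*1/3418 + 2509*(I/512) = -3561/14861464 + 2509*I/512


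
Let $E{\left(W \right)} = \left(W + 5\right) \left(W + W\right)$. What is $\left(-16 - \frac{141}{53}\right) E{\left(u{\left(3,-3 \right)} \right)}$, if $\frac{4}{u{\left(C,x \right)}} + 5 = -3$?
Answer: $\frac{8901}{106} \approx 83.972$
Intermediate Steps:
$u{\left(C,x \right)} = - \frac{1}{2}$ ($u{\left(C,x \right)} = \frac{4}{-5 - 3} = \frac{4}{-8} = 4 \left(- \frac{1}{8}\right) = - \frac{1}{2}$)
$E{\left(W \right)} = 2 W \left(5 + W\right)$ ($E{\left(W \right)} = \left(5 + W\right) 2 W = 2 W \left(5 + W\right)$)
$\left(-16 - \frac{141}{53}\right) E{\left(u{\left(3,-3 \right)} \right)} = \left(-16 - \frac{141}{53}\right) 2 \left(- \frac{1}{2}\right) \left(5 - \frac{1}{2}\right) = \left(-16 - \frac{141}{53}\right) 2 \left(- \frac{1}{2}\right) \frac{9}{2} = \left(-16 - \frac{141}{53}\right) \left(- \frac{9}{2}\right) = \left(- \frac{989}{53}\right) \left(- \frac{9}{2}\right) = \frac{8901}{106}$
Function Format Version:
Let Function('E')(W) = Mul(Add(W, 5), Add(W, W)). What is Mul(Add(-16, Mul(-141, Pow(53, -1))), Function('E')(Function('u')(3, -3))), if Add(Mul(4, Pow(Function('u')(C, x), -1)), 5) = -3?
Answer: Rational(8901, 106) ≈ 83.972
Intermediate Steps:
Function('u')(C, x) = Rational(-1, 2) (Function('u')(C, x) = Mul(4, Pow(Add(-5, -3), -1)) = Mul(4, Pow(-8, -1)) = Mul(4, Rational(-1, 8)) = Rational(-1, 2))
Function('E')(W) = Mul(2, W, Add(5, W)) (Function('E')(W) = Mul(Add(5, W), Mul(2, W)) = Mul(2, W, Add(5, W)))
Mul(Add(-16, Mul(-141, Pow(53, -1))), Function('E')(Function('u')(3, -3))) = Mul(Add(-16, Mul(-141, Pow(53, -1))), Mul(2, Rational(-1, 2), Add(5, Rational(-1, 2)))) = Mul(Add(-16, Mul(-141, Rational(1, 53))), Mul(2, Rational(-1, 2), Rational(9, 2))) = Mul(Add(-16, Rational(-141, 53)), Rational(-9, 2)) = Mul(Rational(-989, 53), Rational(-9, 2)) = Rational(8901, 106)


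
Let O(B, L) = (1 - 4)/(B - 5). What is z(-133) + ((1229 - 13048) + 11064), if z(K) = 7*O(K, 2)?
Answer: -34723/46 ≈ -754.85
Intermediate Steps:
O(B, L) = -3/(-5 + B)
z(K) = -21/(-5 + K) (z(K) = 7*(-3/(-5 + K)) = -21/(-5 + K))
z(-133) + ((1229 - 13048) + 11064) = -21/(-5 - 133) + ((1229 - 13048) + 11064) = -21/(-138) + (-11819 + 11064) = -21*(-1/138) - 755 = 7/46 - 755 = -34723/46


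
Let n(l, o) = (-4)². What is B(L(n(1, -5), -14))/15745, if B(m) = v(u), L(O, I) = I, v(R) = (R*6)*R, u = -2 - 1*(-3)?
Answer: 6/15745 ≈ 0.00038107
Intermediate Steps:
n(l, o) = 16
u = 1 (u = -2 + 3 = 1)
v(R) = 6*R² (v(R) = (6*R)*R = 6*R²)
B(m) = 6 (B(m) = 6*1² = 6*1 = 6)
B(L(n(1, -5), -14))/15745 = 6/15745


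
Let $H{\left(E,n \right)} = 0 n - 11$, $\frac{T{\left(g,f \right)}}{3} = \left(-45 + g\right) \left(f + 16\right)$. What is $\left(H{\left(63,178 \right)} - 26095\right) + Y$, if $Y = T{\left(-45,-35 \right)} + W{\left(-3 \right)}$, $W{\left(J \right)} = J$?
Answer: $-20979$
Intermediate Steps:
$T{\left(g,f \right)} = 3 \left(-45 + g\right) \left(16 + f\right)$ ($T{\left(g,f \right)} = 3 \left(-45 + g\right) \left(f + 16\right) = 3 \left(-45 + g\right) \left(16 + f\right)$)
$Y = 5127$ ($Y = \left(-2160 - -4725 + 48 \left(-45\right) + 3 \left(-35\right) \left(-45\right)\right) - 3 = \left(-2160 + 4725 - 2160 + 4725\right) - 3 = 5130 - 3 = 5127$)
$H{\left(E,n \right)} = -11$ ($H{\left(E,n \right)} = 0 - 11 = -11$)
$\left(H{\left(63,178 \right)} - 26095\right) + Y = \left(-11 - 26095\right) + 5127 = -26106 + 5127 = -20979$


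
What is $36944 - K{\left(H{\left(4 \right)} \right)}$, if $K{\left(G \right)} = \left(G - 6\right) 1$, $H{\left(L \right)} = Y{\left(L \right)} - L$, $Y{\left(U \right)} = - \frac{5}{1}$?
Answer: $36959$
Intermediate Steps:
$Y{\left(U \right)} = -5$ ($Y{\left(U \right)} = \left(-5\right) 1 = -5$)
$H{\left(L \right)} = -5 - L$
$K{\left(G \right)} = -6 + G$ ($K{\left(G \right)} = \left(-6 + G\right) 1 = -6 + G$)
$36944 - K{\left(H{\left(4 \right)} \right)} = 36944 - \left(-6 - 9\right) = 36944 - -15 = 36944 + 15 = 36959$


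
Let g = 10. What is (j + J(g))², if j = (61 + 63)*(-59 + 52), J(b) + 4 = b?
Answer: 743044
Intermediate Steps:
J(b) = -4 + b
j = -868 (j = 124*(-7) = -868)
(j + J(g))² = (-868 + (-4 + 10))² = (-868 + 6)² = (-862)² = 743044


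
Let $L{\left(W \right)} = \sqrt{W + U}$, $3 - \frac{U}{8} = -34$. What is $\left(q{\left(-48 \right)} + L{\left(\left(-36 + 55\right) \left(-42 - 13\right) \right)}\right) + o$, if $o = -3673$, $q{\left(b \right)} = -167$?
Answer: $-3840 + i \sqrt{749} \approx -3840.0 + 27.368 i$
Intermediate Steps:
$U = 296$ ($U = 24 - -272 = 24 + 272 = 296$)
$L{\left(W \right)} = \sqrt{296 + W}$ ($L{\left(W \right)} = \sqrt{W + 296} = \sqrt{296 + W}$)
$\left(q{\left(-48 \right)} + L{\left(\left(-36 + 55\right) \left(-42 - 13\right) \right)}\right) + o = \left(-167 + \sqrt{296 + \left(-36 + 55\right) \left(-42 - 13\right)}\right) - 3673 = \left(-167 + \sqrt{296 + 19 \left(-55\right)}\right) - 3673 = \left(-167 + \sqrt{296 - 1045}\right) - 3673 = \left(-167 + \sqrt{-749}\right) - 3673 = \left(-167 + i \sqrt{749}\right) - 3673 = -3840 + i \sqrt{749}$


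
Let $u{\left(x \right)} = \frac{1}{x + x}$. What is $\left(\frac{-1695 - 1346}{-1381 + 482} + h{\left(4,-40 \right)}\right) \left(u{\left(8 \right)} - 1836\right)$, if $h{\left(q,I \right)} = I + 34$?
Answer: $\frac{69119375}{14384} \approx 4805.3$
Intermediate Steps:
$h{\left(q,I \right)} = 34 + I$
$u{\left(x \right)} = \frac{1}{2 x}$
$\left(\frac{-1695 - 1346}{-1381 + 482} + h{\left(4,-40 \right)}\right) \left(u{\left(8 \right)} - 1836\right) = \left(\frac{-1695 - 1346}{-1381 + 482} + \left(34 - 40\right)\right) \left(\frac{1}{2 \cdot 8} - 1836\right) = \left(- \frac{3041}{-899} - 6\right) \left(\frac{1}{2} \cdot \frac{1}{8} - 1836\right) = \left(\left(-3041\right) \left(- \frac{1}{899}\right) - 6\right) \left(\frac{1}{16} - 1836\right) = \left(\frac{3041}{899} - 6\right) \left(- \frac{29375}{16}\right) = \left(- \frac{2353}{899}\right) \left(- \frac{29375}{16}\right) = \frac{69119375}{14384}$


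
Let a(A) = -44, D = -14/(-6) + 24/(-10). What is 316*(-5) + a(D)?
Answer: -1624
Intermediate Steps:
D = -1/15 (D = -14*(-⅙) + 24*(-⅒) = 7/3 - 12/5 = -1/15 ≈ -0.066667)
316*(-5) + a(D) = 316*(-5) - 44 = -1580 - 44 = -1624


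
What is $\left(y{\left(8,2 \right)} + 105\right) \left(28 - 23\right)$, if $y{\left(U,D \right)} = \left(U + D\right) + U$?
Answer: $615$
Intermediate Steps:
$y{\left(U,D \right)} = D + 2 U$ ($y{\left(U,D \right)} = \left(D + U\right) + U = D + 2 U$)
$\left(y{\left(8,2 \right)} + 105\right) \left(28 - 23\right) = \left(\left(2 + 2 \cdot 8\right) + 105\right) \left(28 - 23\right) = \left(\left(2 + 16\right) + 105\right) \left(28 - 23\right) = \left(18 + 105\right) 5 = 123 \cdot 5 = 615$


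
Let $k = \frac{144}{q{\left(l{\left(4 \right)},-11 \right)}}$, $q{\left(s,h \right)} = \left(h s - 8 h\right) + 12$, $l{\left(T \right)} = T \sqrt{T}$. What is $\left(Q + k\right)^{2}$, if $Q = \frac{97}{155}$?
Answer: $\frac{3829849}{24025} \approx 159.41$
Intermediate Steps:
$l{\left(T \right)} = T^{\frac{3}{2}}$
$q{\left(s,h \right)} = 12 - 8 h + h s$ ($q{\left(s,h \right)} = \left(- 8 h + h s\right) + 12 = 12 - 8 h + h s$)
$k = 12$ ($k = \frac{144}{12 - -88 - 11 \cdot 4^{\frac{3}{2}}} = \frac{144}{12 + 88 - 88} = \frac{144}{12} = 144 \cdot \frac{1}{12} = 12$)
$Q = \frac{97}{155}$ ($Q = 97 \cdot \frac{1}{155} = \frac{97}{155} \approx 0.62581$)
$\left(Q + k\right)^{2} = \left(\frac{97}{155} + 12\right)^{2} = \left(\frac{1957}{155}\right)^{2} = \frac{3829849}{24025}$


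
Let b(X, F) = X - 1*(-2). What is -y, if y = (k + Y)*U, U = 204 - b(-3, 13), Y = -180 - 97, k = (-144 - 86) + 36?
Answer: 96555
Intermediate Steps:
k = -194 (k = -230 + 36 = -194)
b(X, F) = 2 + X (b(X, F) = X + 2 = 2 + X)
Y = -277
U = 205 (U = 204 - (2 - 3) = 204 - 1*(-1) = 204 + 1 = 205)
y = -96555 (y = (-194 - 277)*205 = -471*205 = -96555)
-y = -1*(-96555) = 96555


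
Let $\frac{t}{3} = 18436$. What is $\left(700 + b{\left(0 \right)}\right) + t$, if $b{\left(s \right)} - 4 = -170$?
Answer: $55842$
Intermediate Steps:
$t = 55308$ ($t = 3 \cdot 18436 = 55308$)
$b{\left(s \right)} = -166$ ($b{\left(s \right)} = 4 - 170 = -166$)
$\left(700 + b{\left(0 \right)}\right) + t = \left(700 - 166\right) + 55308 = 534 + 55308 = 55842$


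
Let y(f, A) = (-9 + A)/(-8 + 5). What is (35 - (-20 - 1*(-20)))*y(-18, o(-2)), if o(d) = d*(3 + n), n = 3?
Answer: 245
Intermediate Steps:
o(d) = 6*d (o(d) = d*(3 + 3) = d*6 = 6*d)
y(f, A) = 3 - A/3 (y(f, A) = (-9 + A)/(-3) = (-9 + A)*(-⅓) = 3 - A/3)
(35 - (-20 - 1*(-20)))*y(-18, o(-2)) = (35 - (-20 - 1*(-20)))*(3 - 2*(-2)) = (35 - (-20 + 20))*(3 - ⅓*(-12)) = (35 - 1*0)*(3 + 4) = (35 + 0)*7 = 35*7 = 245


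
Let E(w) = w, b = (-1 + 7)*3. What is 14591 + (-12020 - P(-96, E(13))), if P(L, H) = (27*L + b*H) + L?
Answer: 5025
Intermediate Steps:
b = 18 (b = 6*3 = 18)
P(L, H) = 18*H + 28*L (P(L, H) = (27*L + 18*H) + L = (18*H + 27*L) + L = 18*H + 28*L)
14591 + (-12020 - P(-96, E(13))) = 14591 + (-12020 - (18*13 + 28*(-96))) = 14591 + (-12020 - (234 - 2688)) = 14591 + (-12020 - 1*(-2454)) = 14591 + (-12020 + 2454) = 14591 - 9566 = 5025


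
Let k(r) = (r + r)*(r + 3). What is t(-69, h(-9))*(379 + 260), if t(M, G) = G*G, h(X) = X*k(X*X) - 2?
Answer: 9584923751964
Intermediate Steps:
k(r) = 2*r*(3 + r) (k(r) = (2*r)*(3 + r) = 2*r*(3 + r))
h(X) = -2 + 2*X**3*(3 + X**2) (h(X) = X*(2*(X*X)*(3 + X*X)) - 2 = X*(2*X**2*(3 + X**2)) - 2 = 2*X**3*(3 + X**2) - 2 = -2 + 2*X**3*(3 + X**2))
t(M, G) = G**2
t(-69, h(-9))*(379 + 260) = (-2 + 2*(-9)**3*(3 + (-9)**2))**2*(379 + 260) = (-2 + 2*(-729)*(3 + 81))**2*639 = (-2 + 2*(-729)*84)**2*639 = (-2 - 122472)**2*639 = (-122474)**2*639 = 14999880676*639 = 9584923751964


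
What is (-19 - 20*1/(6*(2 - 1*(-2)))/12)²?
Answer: 1885129/5184 ≈ 363.64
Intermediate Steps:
(-19 - 20*1/(6*(2 - 1*(-2)))/12)² = (-19 - 20*1/(6*(2 + 2))*(1/12))² = (-19 - 20/(4*6)*(1/12))² = (-19 - 20/24*(1/12))² = (-19 - 20*1/24*(1/12))² = (-19 - ⅚*1/12)² = (-19 - 5/72)² = (-1373/72)² = 1885129/5184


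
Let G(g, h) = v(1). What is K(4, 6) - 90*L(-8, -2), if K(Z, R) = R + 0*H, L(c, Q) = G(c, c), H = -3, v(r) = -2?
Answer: 186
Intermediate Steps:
G(g, h) = -2
L(c, Q) = -2
K(Z, R) = R (K(Z, R) = R + 0*(-3) = R + 0 = R)
K(4, 6) - 90*L(-8, -2) = 6 - 90*(-2) = 6 + 180 = 186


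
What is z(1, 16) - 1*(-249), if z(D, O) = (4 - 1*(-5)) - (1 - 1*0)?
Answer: 257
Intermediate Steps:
z(D, O) = 8 (z(D, O) = (4 + 5) - (1 + 0) = 9 - 1*1 = 9 - 1 = 8)
z(1, 16) - 1*(-249) = 8 - 1*(-249) = 8 + 249 = 257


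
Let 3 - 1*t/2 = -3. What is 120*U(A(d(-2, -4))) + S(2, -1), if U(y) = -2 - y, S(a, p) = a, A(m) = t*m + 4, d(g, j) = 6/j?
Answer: 1442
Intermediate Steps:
t = 12 (t = 6 - 2*(-3) = 6 + 6 = 12)
A(m) = 4 + 12*m (A(m) = 12*m + 4 = 4 + 12*m)
120*U(A(d(-2, -4))) + S(2, -1) = 120*(-2 - (4 + 12*(6/(-4)))) + 2 = 120*(-2 - (4 + 12*(6*(-¼)))) + 2 = 120*(-2 - (4 + 12*(-3/2))) + 2 = 120*(-2 - (4 - 18)) + 2 = 120*(-2 - 1*(-14)) + 2 = 120*(-2 + 14) + 2 = 120*12 + 2 = 1440 + 2 = 1442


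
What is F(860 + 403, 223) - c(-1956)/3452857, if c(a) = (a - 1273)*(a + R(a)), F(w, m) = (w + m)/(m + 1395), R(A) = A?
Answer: -7653692281/2793361313 ≈ -2.7400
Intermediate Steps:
F(w, m) = (m + w)/(1395 + m)
c(a) = 2*a*(-1273 + a) (c(a) = (a - 1273)*(a + a) = (-1273 + a)*(2*a) = 2*a*(-1273 + a))
F(860 + 403, 223) - c(-1956)/3452857 = (223 + (860 + 403))/(1395 + 223) - 2*(-1956)*(-1273 - 1956)/3452857 = (223 + 1263)/1618 - 2*(-1956)*(-3229)/3452857 = (1/1618)*1486 - 12631848/3452857 = 743/809 - 1*12631848/3452857 = 743/809 - 12631848/3452857 = -7653692281/2793361313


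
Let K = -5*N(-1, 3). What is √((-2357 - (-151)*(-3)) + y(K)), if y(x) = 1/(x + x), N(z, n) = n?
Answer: I*√2529030/30 ≈ 53.01*I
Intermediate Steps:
K = -15 (K = -5*3 = -15)
y(x) = 1/(2*x)
√((-2357 - (-151)*(-3)) + y(K)) = √((-2357 - (-151)*(-3)) + (½)/(-15)) = √((-2357 - 1*453) + (½)*(-1/15)) = √((-2357 - 453) - 1/30) = √(-2810 - 1/30) = √(-84301/30) = I*√2529030/30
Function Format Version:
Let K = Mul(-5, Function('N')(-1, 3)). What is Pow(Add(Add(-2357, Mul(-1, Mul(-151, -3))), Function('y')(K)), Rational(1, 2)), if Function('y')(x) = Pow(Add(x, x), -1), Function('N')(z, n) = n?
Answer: Mul(Rational(1, 30), I, Pow(2529030, Rational(1, 2))) ≈ Mul(53.010, I)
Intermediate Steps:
K = -15 (K = Mul(-5, 3) = -15)
Function('y')(x) = Mul(Rational(1, 2), Pow(x, -1)) (Function('y')(x) = Pow(Mul(2, x), -1) = Mul(Rational(1, 2), Pow(x, -1)))
Pow(Add(Add(-2357, Mul(-1, Mul(-151, -3))), Function('y')(K)), Rational(1, 2)) = Pow(Add(Add(-2357, Mul(-1, Mul(-151, -3))), Mul(Rational(1, 2), Pow(-15, -1))), Rational(1, 2)) = Pow(Add(Add(-2357, Mul(-1, 453)), Mul(Rational(1, 2), Rational(-1, 15))), Rational(1, 2)) = Pow(Add(Add(-2357, -453), Rational(-1, 30)), Rational(1, 2)) = Pow(Add(-2810, Rational(-1, 30)), Rational(1, 2)) = Pow(Rational(-84301, 30), Rational(1, 2)) = Mul(Rational(1, 30), I, Pow(2529030, Rational(1, 2)))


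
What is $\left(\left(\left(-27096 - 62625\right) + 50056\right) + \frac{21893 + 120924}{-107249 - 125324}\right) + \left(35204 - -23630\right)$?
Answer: $\frac{4458049020}{232573} \approx 19168.0$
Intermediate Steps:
$\left(\left(\left(-27096 - 62625\right) + 50056\right) + \frac{21893 + 120924}{-107249 - 125324}\right) + \left(35204 - -23630\right) = \left(\left(-89721 + 50056\right) + \frac{142817}{-232573}\right) + \left(35204 + 23630\right) = \left(-39665 + 142817 \left(- \frac{1}{232573}\right)\right) + 58834 = \left(-39665 - \frac{142817}{232573}\right) + 58834 = - \frac{9225150862}{232573} + 58834 = \frac{4458049020}{232573}$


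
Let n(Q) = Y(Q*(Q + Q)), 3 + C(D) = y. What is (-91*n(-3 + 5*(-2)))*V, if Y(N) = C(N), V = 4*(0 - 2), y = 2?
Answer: -728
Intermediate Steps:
C(D) = -1 (C(D) = -3 + 2 = -1)
V = -8 (V = 4*(-2) = -8)
Y(N) = -1
n(Q) = -1
(-91*n(-3 + 5*(-2)))*V = -91*(-1)*(-8) = 91*(-8) = -728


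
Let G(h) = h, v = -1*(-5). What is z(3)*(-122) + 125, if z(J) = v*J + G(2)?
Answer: -1949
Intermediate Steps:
v = 5
z(J) = 2 + 5*J (z(J) = 5*J + 2 = 2 + 5*J)
z(3)*(-122) + 125 = (2 + 5*3)*(-122) + 125 = (2 + 15)*(-122) + 125 = 17*(-122) + 125 = -2074 + 125 = -1949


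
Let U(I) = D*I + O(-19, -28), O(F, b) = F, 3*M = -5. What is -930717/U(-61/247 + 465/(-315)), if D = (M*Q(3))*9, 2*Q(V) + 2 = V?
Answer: 536403231/3502 ≈ 1.5317e+5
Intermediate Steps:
M = -5/3 (M = (⅓)*(-5) = -5/3 ≈ -1.6667)
Q(V) = -1 + V/2
D = -15/2 (D = -5*(-1 + (½)*3)/3*9 = -5*(-1 + 3/2)/3*9 = -5/3*½*9 = -⅚*9 = -15/2 ≈ -7.5000)
U(I) = -19 - 15*I/2 (U(I) = -15*I/2 - 19 = -19 - 15*I/2)
-930717/U(-61/247 + 465/(-315)) = -930717/(-19 - 15*(-61/247 + 465/(-315))/2) = -930717/(-19 - 15*(-61*1/247 + 465*(-1/315))/2) = -930717/(-19 - 15*(-61/247 - 31/21)/2) = -930717/(-19 - 15/2*(-8938/5187)) = -930717/(-19 + 22345/1729) = -930717/(-10506/1729) = -930717*(-1729/10506) = 536403231/3502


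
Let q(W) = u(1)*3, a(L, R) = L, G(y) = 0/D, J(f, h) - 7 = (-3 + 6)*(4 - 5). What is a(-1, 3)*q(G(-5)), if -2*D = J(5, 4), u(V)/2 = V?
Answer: -6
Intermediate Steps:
J(f, h) = 4 (J(f, h) = 7 + (-3 + 6)*(4 - 5) = 7 + 3*(-1) = 7 - 3 = 4)
u(V) = 2*V
D = -2 (D = -½*4 = -2)
G(y) = 0 (G(y) = 0/(-2) = 0*(-½) = 0)
q(W) = 6 (q(W) = (2*1)*3 = 2*3 = 6)
a(-1, 3)*q(G(-5)) = -1*6 = -6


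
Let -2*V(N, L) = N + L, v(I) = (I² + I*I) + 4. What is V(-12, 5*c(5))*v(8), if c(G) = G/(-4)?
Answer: 2409/2 ≈ 1204.5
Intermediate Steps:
c(G) = -G/4 (c(G) = G*(-¼) = -G/4)
v(I) = 4 + 2*I² (v(I) = (I² + I²) + 4 = 2*I² + 4 = 4 + 2*I²)
V(N, L) = -L/2 - N/2 (V(N, L) = -(N + L)/2 = -(L + N)/2 = -L/2 - N/2)
V(-12, 5*c(5))*v(8) = (-5*(-¼*5)/2 - ½*(-12))*(4 + 2*8²) = (-5*(-5)/(2*4) + 6)*(4 + 2*64) = (-½*(-25/4) + 6)*(4 + 128) = (25/8 + 6)*132 = (73/8)*132 = 2409/2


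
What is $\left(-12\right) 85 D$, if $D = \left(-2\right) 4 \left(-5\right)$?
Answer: $-40800$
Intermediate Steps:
$D = 40$ ($D = \left(-8\right) \left(-5\right) = 40$)
$\left(-12\right) 85 D = \left(-12\right) 85 \cdot 40 = \left(-1020\right) 40 = -40800$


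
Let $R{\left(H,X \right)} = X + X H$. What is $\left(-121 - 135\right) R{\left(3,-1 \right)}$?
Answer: $1024$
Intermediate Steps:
$R{\left(H,X \right)} = X + H X$
$\left(-121 - 135\right) R{\left(3,-1 \right)} = \left(-121 - 135\right) \left(- (1 + 3)\right) = - 256 \left(\left(-1\right) 4\right) = \left(-256\right) \left(-4\right) = 1024$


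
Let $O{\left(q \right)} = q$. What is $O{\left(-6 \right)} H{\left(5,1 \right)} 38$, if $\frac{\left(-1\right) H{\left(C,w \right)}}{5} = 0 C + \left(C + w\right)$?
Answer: $6840$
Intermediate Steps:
$H{\left(C,w \right)} = - 5 C - 5 w$ ($H{\left(C,w \right)} = - 5 \left(0 C + \left(C + w\right)\right) = - 5 \left(0 + \left(C + w\right)\right) = - 5 \left(C + w\right) = - 5 C - 5 w$)
$O{\left(-6 \right)} H{\left(5,1 \right)} 38 = - 6 \left(\left(-5\right) 5 - 5\right) 38 = - 6 \left(-25 - 5\right) 38 = \left(-6\right) \left(-30\right) 38 = 180 \cdot 38 = 6840$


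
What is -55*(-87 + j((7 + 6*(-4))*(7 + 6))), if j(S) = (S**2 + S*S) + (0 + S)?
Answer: -5355570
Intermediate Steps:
j(S) = S + 2*S**2 (j(S) = (S**2 + S**2) + S = 2*S**2 + S = S + 2*S**2)
-55*(-87 + j((7 + 6*(-4))*(7 + 6))) = -55*(-87 + ((7 + 6*(-4))*(7 + 6))*(1 + 2*((7 + 6*(-4))*(7 + 6)))) = -55*(-87 + ((7 - 24)*13)*(1 + 2*((7 - 24)*13))) = -55*(-87 + (-17*13)*(1 + 2*(-17*13))) = -55*(-87 - 221*(1 + 2*(-221))) = -55*(-87 - 221*(1 - 442)) = -55*(-87 - 221*(-441)) = -55*(-87 + 97461) = -55*97374 = -5355570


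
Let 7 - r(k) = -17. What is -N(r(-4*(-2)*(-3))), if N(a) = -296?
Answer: 296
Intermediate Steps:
r(k) = 24 (r(k) = 7 - 1*(-17) = 7 + 17 = 24)
-N(r(-4*(-2)*(-3))) = -1*(-296) = 296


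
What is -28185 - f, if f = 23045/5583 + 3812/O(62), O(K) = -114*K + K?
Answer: -551291148502/19557249 ≈ -28189.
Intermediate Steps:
O(K) = -113*K
f = 70085437/19557249 (f = 23045/5583 + 3812/((-113*62)) = 23045*(1/5583) + 3812/(-7006) = 23045/5583 + 3812*(-1/7006) = 23045/5583 - 1906/3503 = 70085437/19557249 ≈ 3.5836)
-28185 - f = -28185 - 1*70085437/19557249 = -28185 - 70085437/19557249 = -551291148502/19557249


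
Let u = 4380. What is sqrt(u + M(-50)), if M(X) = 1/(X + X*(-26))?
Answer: sqrt(10950002)/50 ≈ 66.182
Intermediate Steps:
M(X) = -1/(25*X) (M(X) = 1/(X - 26*X) = 1/(-25*X) = -1/(25*X))
sqrt(u + M(-50)) = sqrt(4380 - 1/25/(-50)) = sqrt(4380 - 1/25*(-1/50)) = sqrt(4380 + 1/1250) = sqrt(5475001/1250) = sqrt(10950002)/50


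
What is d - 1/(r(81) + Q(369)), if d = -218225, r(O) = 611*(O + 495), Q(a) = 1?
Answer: -76801451826/351937 ≈ -2.1823e+5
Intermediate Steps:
r(O) = 302445 + 611*O (r(O) = 611*(495 + O) = 302445 + 611*O)
d - 1/(r(81) + Q(369)) = -218225 - 1/((302445 + 611*81) + 1) = -218225 - 1/((302445 + 49491) + 1) = -218225 - 1/(351936 + 1) = -218225 - 1/351937 = -76801451826/351937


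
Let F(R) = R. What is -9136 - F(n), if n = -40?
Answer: -9096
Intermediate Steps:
-9136 - F(n) = -9136 - 1*(-40) = -9136 + 40 = -9096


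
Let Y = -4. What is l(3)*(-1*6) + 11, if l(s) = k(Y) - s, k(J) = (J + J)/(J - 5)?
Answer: 71/3 ≈ 23.667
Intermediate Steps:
k(J) = 2*J/(-5 + J) (k(J) = (2*J)/(-5 + J) = 2*J/(-5 + J))
l(s) = 8/9 - s (l(s) = 2*(-4)/(-5 - 4) - s = 2*(-4)/(-9) - s = 2*(-4)*(-⅑) - s = 8/9 - s)
l(3)*(-1*6) + 11 = (8/9 - 1*3)*(-1*6) + 11 = (8/9 - 3)*(-6) + 11 = -19/9*(-6) + 11 = 38/3 + 11 = 71/3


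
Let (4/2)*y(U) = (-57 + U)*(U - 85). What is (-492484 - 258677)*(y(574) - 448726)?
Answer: 484227675879/2 ≈ 2.4211e+11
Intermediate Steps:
y(U) = (-85 + U)*(-57 + U)/2 (y(U) = ((-57 + U)*(U - 85))/2 = ((-57 + U)*(-85 + U))/2 = ((-85 + U)*(-57 + U))/2 = (-85 + U)*(-57 + U)/2)
(-492484 - 258677)*(y(574) - 448726) = (-492484 - 258677)*((4845/2 + (½)*574² - 71*574) - 448726) = -751161*((4845/2 + (½)*329476 - 40754) - 448726) = -751161*((4845/2 + 164738 - 40754) - 448726) = -751161*(252813/2 - 448726) = -751161*(-644639/2) = 484227675879/2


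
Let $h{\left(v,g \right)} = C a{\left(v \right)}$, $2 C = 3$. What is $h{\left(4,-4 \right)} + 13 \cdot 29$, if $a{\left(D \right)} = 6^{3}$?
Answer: $701$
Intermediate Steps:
$a{\left(D \right)} = 216$
$C = \frac{3}{2}$ ($C = \frac{1}{2} \cdot 3 = \frac{3}{2} \approx 1.5$)
$h{\left(v,g \right)} = 324$ ($h{\left(v,g \right)} = \frac{3}{2} \cdot 216 = 324$)
$h{\left(4,-4 \right)} + 13 \cdot 29 = 324 + 13 \cdot 29 = 324 + 377 = 701$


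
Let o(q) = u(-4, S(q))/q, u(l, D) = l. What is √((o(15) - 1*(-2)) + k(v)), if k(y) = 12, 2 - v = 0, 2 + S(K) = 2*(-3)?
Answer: √3090/15 ≈ 3.7059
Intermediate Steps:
S(K) = -8 (S(K) = -2 + 2*(-3) = -2 - 6 = -8)
v = 2 (v = 2 - 1*0 = 2 + 0 = 2)
o(q) = -4/q
√((o(15) - 1*(-2)) + k(v)) = √((-4/15 - 1*(-2)) + 12) = √((-4*1/15 + 2) + 12) = √((-4/15 + 2) + 12) = √(26/15 + 12) = √(206/15) = √3090/15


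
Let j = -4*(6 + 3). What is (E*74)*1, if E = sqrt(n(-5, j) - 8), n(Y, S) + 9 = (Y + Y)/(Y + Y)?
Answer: 296*I ≈ 296.0*I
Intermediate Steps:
j = -36 (j = -4*9 = -36)
n(Y, S) = -8 (n(Y, S) = -9 + (Y + Y)/(Y + Y) = -9 + (2*Y)/((2*Y)) = -9 + (2*Y)*(1/(2*Y)) = -9 + 1 = -8)
E = 4*I (E = sqrt(-8 - 8) = sqrt(-16) = 4*I ≈ 4.0*I)
(E*74)*1 = ((4*I)*74)*1 = (296*I)*1 = 296*I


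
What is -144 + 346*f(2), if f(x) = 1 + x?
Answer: 894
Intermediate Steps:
-144 + 346*f(2) = -144 + 346*(1 + 2) = -144 + 346*3 = -144 + 1038 = 894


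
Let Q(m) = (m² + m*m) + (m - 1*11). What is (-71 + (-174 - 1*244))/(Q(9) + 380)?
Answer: -163/180 ≈ -0.90556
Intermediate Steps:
Q(m) = -11 + m + 2*m² (Q(m) = (m² + m²) + (m - 11) = 2*m² + (-11 + m) = -11 + m + 2*m²)
(-71 + (-174 - 1*244))/(Q(9) + 380) = (-71 + (-174 - 1*244))/((-11 + 9 + 2*9²) + 380) = (-71 + (-174 - 244))/((-11 + 9 + 2*81) + 380) = (-71 - 418)/((-11 + 9 + 162) + 380) = -489/(160 + 380) = -489/540 = -489*1/540 = -163/180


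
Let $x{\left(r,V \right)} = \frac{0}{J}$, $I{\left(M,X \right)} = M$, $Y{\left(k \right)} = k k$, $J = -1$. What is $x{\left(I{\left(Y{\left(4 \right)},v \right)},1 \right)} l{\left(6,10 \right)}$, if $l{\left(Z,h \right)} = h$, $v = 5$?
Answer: $0$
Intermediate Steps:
$Y{\left(k \right)} = k^{2}$
$x{\left(r,V \right)} = 0$ ($x{\left(r,V \right)} = \frac{0}{-1} = 0 \left(-1\right) = 0$)
$x{\left(I{\left(Y{\left(4 \right)},v \right)},1 \right)} l{\left(6,10 \right)} = 0 \cdot 10 = 0$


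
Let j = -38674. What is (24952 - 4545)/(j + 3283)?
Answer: -20407/35391 ≈ -0.57662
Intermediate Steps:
(24952 - 4545)/(j + 3283) = (24952 - 4545)/(-38674 + 3283) = 20407/(-35391) = 20407*(-1/35391) = -20407/35391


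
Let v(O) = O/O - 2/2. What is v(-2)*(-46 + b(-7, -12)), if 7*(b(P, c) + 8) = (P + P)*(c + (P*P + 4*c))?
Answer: 0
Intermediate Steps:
v(O) = 0 (v(O) = 1 - 2*½ = 1 - 1 = 0)
b(P, c) = -8 + 2*P*(P² + 5*c)/7 (b(P, c) = -8 + ((P + P)*(c + (P*P + 4*c)))/7 = -8 + ((2*P)*(c + (P² + 4*c)))/7 = -8 + ((2*P)*(P² + 5*c))/7 = -8 + (2*P*(P² + 5*c))/7 = -8 + 2*P*(P² + 5*c)/7)
v(-2)*(-46 + b(-7, -12)) = 0*(-46 + (-8 + (2/7)*(-7)³ + (10/7)*(-7)*(-12))) = 0*(-46 + (-8 + (2/7)*(-343) + 120)) = 0*(-46 + (-8 - 98 + 120)) = 0*(-46 + 14) = 0*(-32) = 0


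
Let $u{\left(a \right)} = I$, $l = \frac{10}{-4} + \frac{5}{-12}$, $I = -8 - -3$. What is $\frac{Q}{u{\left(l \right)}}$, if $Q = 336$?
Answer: $- \frac{336}{5} \approx -67.2$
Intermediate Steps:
$I = -5$ ($I = -8 + 3 = -5$)
$l = - \frac{35}{12}$ ($l = 10 \left(- \frac{1}{4}\right) + 5 \left(- \frac{1}{12}\right) = - \frac{5}{2} - \frac{5}{12} = - \frac{35}{12} \approx -2.9167$)
$u{\left(a \right)} = -5$
$\frac{Q}{u{\left(l \right)}} = \frac{336}{-5} = 336 \left(- \frac{1}{5}\right) = - \frac{336}{5}$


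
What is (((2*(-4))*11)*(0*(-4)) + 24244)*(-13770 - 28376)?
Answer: -1021787624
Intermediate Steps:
(((2*(-4))*11)*(0*(-4)) + 24244)*(-13770 - 28376) = (-8*11*0 + 24244)*(-42146) = (-88*0 + 24244)*(-42146) = (0 + 24244)*(-42146) = 24244*(-42146) = -1021787624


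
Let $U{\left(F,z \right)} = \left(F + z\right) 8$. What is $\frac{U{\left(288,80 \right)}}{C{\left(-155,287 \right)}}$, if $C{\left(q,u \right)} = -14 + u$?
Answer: $\frac{2944}{273} \approx 10.784$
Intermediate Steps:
$U{\left(F,z \right)} = 8 F + 8 z$
$\frac{U{\left(288,80 \right)}}{C{\left(-155,287 \right)}} = \frac{8 \cdot 288 + 8 \cdot 80}{-14 + 287} = \frac{2304 + 640}{273} = 2944 \cdot \frac{1}{273} = \frac{2944}{273}$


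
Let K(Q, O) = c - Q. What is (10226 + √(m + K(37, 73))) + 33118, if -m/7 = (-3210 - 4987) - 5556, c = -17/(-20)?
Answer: 43344 + √9623485/10 ≈ 43654.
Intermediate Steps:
c = 17/20 (c = -17*(-1/20) = 17/20 ≈ 0.85000)
m = 96271 (m = -7*((-3210 - 4987) - 5556) = -7*(-8197 - 5556) = -7*(-13753) = 96271)
K(Q, O) = 17/20 - Q
(10226 + √(m + K(37, 73))) + 33118 = (10226 + √(96271 + (17/20 - 1*37))) + 33118 = (10226 + √(96271 + (17/20 - 37))) + 33118 = (10226 + √(96271 - 723/20)) + 33118 = (10226 + √(1924697/20)) + 33118 = (10226 + √9623485/10) + 33118 = 43344 + √9623485/10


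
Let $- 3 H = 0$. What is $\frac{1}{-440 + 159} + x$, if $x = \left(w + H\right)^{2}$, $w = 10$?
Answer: $\frac{28099}{281} \approx 99.996$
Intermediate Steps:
$H = 0$ ($H = \left(- \frac{1}{3}\right) 0 = 0$)
$x = 100$ ($x = \left(10 + 0\right)^{2} = 10^{2} = 100$)
$\frac{1}{-440 + 159} + x = \frac{1}{-440 + 159} + 100 = \frac{1}{-281} + 100 = - \frac{1}{281} + 100 = \frac{28099}{281}$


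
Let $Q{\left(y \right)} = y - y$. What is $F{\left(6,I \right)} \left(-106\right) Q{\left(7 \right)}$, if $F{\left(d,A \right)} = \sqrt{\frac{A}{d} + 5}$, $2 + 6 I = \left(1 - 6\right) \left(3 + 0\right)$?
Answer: $0$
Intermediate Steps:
$I = - \frac{17}{6}$ ($I = - \frac{1}{3} + \frac{\left(1 - 6\right) \left(3 + 0\right)}{6} = - \frac{1}{3} + \frac{\left(-5\right) 3}{6} = - \frac{1}{3} + \frac{1}{6} \left(-15\right) = - \frac{1}{3} - \frac{5}{2} = - \frac{17}{6} \approx -2.8333$)
$F{\left(d,A \right)} = \sqrt{5 + \frac{A}{d}}$
$Q{\left(y \right)} = 0$
$F{\left(6,I \right)} \left(-106\right) Q{\left(7 \right)} = \sqrt{5 - \frac{17}{6 \cdot 6}} \left(-106\right) 0 = \sqrt{5 - \frac{17}{36}} \left(-106\right) 0 = \sqrt{\frac{163}{36}} \left(-106\right) 0 = \frac{\sqrt{163}}{6} \left(-106\right) 0 = - \frac{53 \sqrt{163}}{3} \cdot 0 = 0$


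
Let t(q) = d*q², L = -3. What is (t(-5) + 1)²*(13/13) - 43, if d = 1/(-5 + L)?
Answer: -2463/64 ≈ -38.484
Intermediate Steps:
d = -⅛ (d = 1/(-5 - 3) = 1/(-8) = -⅛ ≈ -0.12500)
t(q) = -q²/8
(t(-5) + 1)²*(13/13) - 43 = (-⅛*(-5)² + 1)²*(13/13) - 43 = (-⅛*25 + 1)²*(13*(1/13)) - 43 = (-25/8 + 1)²*1 - 43 = (-17/8)²*1 - 43 = (289/64)*1 - 43 = 289/64 - 43 = -2463/64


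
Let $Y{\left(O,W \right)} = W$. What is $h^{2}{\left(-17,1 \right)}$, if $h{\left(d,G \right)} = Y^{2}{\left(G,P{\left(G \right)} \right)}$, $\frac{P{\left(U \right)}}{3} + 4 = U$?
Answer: $6561$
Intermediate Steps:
$P{\left(U \right)} = -12 + 3 U$
$h{\left(d,G \right)} = \left(-12 + 3 G\right)^{2}$
$h^{2}{\left(-17,1 \right)} = \left(9 \left(-4 + 1\right)^{2}\right)^{2} = \left(9 \left(-3\right)^{2}\right)^{2} = \left(9 \cdot 9\right)^{2} = 81^{2} = 6561$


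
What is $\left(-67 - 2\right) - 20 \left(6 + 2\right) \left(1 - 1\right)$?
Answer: $-69$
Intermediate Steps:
$\left(-67 - 2\right) - 20 \left(6 + 2\right) \left(1 - 1\right) = -69 - 20 \cdot 8 \cdot 0 = -69 - 0 = -69 + 0 = -69$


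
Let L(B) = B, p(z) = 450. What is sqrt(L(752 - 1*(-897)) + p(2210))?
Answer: sqrt(2099) ≈ 45.815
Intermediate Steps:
sqrt(L(752 - 1*(-897)) + p(2210)) = sqrt((752 - 1*(-897)) + 450) = sqrt((752 + 897) + 450) = sqrt(1649 + 450) = sqrt(2099)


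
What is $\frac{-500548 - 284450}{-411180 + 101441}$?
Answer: $\frac{784998}{309739} \approx 2.5344$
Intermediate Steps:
$\frac{-500548 - 284450}{-411180 + 101441} = - \frac{784998}{-309739} = \left(-784998\right) \left(- \frac{1}{309739}\right) = \frac{784998}{309739}$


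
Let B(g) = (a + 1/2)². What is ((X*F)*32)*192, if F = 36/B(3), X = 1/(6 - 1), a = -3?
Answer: 884736/125 ≈ 7077.9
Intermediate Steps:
X = ⅕ (X = 1/5 = ⅕ ≈ 0.20000)
B(g) = 25/4 (B(g) = (-3 + 1/2)² = (-3 + ½)² = (-5/2)² = 25/4)
F = 144/25 (F = 36/(25/4) = 36*(4/25) = 144/25 ≈ 5.7600)
((X*F)*32)*192 = (((⅕)*(144/25))*32)*192 = ((144/125)*32)*192 = (4608/125)*192 = 884736/125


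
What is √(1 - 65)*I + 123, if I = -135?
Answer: 123 - 1080*I ≈ 123.0 - 1080.0*I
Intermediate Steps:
√(1 - 65)*I + 123 = √(1 - 65)*(-135) + 123 = √(-64)*(-135) + 123 = (8*I)*(-135) + 123 = -1080*I + 123 = 123 - 1080*I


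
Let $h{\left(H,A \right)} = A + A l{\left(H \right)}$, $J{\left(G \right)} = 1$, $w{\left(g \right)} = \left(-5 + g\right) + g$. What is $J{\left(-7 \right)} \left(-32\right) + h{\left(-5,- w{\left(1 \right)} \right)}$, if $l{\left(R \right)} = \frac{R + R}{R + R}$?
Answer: $-26$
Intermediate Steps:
$w{\left(g \right)} = -5 + 2 g$
$l{\left(R \right)} = 1$ ($l{\left(R \right)} = \frac{2 R}{2 R} = 2 R \frac{1}{2 R} = 1$)
$h{\left(H,A \right)} = 2 A$ ($h{\left(H,A \right)} = A + A 1 = A + A = 2 A$)
$J{\left(-7 \right)} \left(-32\right) + h{\left(-5,- w{\left(1 \right)} \right)} = 1 \left(-32\right) + 2 \left(- (-5 + 2 \cdot 1)\right) = -32 + 2 \left(- (-5 + 2)\right) = -32 + 2 \left(\left(-1\right) \left(-3\right)\right) = -32 + 2 \cdot 3 = -32 + 6 = -26$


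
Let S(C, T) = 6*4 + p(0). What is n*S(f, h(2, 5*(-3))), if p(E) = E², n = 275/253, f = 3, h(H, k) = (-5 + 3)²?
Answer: 600/23 ≈ 26.087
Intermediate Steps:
h(H, k) = 4 (h(H, k) = (-2)² = 4)
n = 25/23 (n = 275*(1/253) = 25/23 ≈ 1.0870)
S(C, T) = 24 (S(C, T) = 6*4 + 0² = 24 + 0 = 24)
n*S(f, h(2, 5*(-3))) = (25/23)*24 = 600/23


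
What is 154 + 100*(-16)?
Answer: -1446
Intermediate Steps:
154 + 100*(-16) = 154 - 1600 = -1446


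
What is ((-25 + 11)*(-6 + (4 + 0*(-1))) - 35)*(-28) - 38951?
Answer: -38755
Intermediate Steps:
((-25 + 11)*(-6 + (4 + 0*(-1))) - 35)*(-28) - 38951 = (-14*(-6 + (4 + 0)) - 35)*(-28) - 38951 = (-14*(-6 + 4) - 35)*(-28) - 38951 = (-14*(-2) - 35)*(-28) - 38951 = (28 - 35)*(-28) - 38951 = -7*(-28) - 38951 = 196 - 38951 = -38755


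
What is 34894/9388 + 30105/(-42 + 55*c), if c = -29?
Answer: -112752131/7684078 ≈ -14.673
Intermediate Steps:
34894/9388 + 30105/(-42 + 55*c) = 34894/9388 + 30105/(-42 + 55*(-29)) = 34894*(1/9388) + 30105/(-42 - 1595) = 17447/4694 + 30105/(-1637) = 17447/4694 + 30105*(-1/1637) = 17447/4694 - 30105/1637 = -112752131/7684078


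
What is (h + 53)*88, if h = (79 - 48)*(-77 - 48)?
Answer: -336336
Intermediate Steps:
h = -3875 (h = 31*(-125) = -3875)
(h + 53)*88 = (-3875 + 53)*88 = -3822*88 = -336336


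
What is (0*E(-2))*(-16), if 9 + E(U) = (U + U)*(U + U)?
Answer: 0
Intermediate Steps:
E(U) = -9 + 4*U**2 (E(U) = -9 + (U + U)*(U + U) = -9 + (2*U)*(2*U) = -9 + 4*U**2)
(0*E(-2))*(-16) = (0*(-9 + 4*(-2)**2))*(-16) = (0*(-9 + 4*4))*(-16) = (0*(-9 + 16))*(-16) = (0*7)*(-16) = 0*(-16) = 0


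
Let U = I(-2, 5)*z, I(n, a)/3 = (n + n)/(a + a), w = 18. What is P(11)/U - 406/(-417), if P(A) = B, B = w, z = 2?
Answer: -5443/834 ≈ -6.5264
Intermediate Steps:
B = 18
I(n, a) = 3*n/a (I(n, a) = 3*((n + n)/(a + a)) = 3*((2*n)/((2*a))) = 3*((2*n)*(1/(2*a))) = 3*(n/a) = 3*n/a)
P(A) = 18
U = -12/5 (U = (3*(-2)/5)*2 = (3*(-2)*(1/5))*2 = -6/5*2 = -12/5 ≈ -2.4000)
P(11)/U - 406/(-417) = 18/(-12/5) - 406/(-417) = 18*(-5/12) - 406*(-1/417) = -15/2 + 406/417 = -5443/834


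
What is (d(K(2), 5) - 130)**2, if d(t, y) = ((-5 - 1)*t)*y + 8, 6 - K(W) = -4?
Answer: 178084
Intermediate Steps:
K(W) = 10 (K(W) = 6 - 1*(-4) = 6 + 4 = 10)
d(t, y) = 8 - 6*t*y (d(t, y) = (-6*t)*y + 8 = -6*t*y + 8 = 8 - 6*t*y)
(d(K(2), 5) - 130)**2 = ((8 - 6*10*5) - 130)**2 = ((8 - 300) - 130)**2 = (-292 - 130)**2 = (-422)**2 = 178084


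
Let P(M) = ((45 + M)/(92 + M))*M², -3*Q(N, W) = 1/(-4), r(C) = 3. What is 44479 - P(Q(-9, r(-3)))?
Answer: 7077497939/159120 ≈ 44479.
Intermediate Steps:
Q(N, W) = 1/12 (Q(N, W) = -⅓/(-4) = -⅓*(-¼) = 1/12)
P(M) = M²*(45 + M)/(92 + M) (P(M) = ((45 + M)/(92 + M))*M² = M²*(45 + M)/(92 + M))
44479 - P(Q(-9, r(-3))) = 44479 - (1/12)²*(45 + 1/12)/(92 + 1/12) = 44479 - 541/(144*1105/12*12) = 44479 - 12*541/(144*1105*12) = 44479 - 1*541/159120 = 44479 - 541/159120 = 7077497939/159120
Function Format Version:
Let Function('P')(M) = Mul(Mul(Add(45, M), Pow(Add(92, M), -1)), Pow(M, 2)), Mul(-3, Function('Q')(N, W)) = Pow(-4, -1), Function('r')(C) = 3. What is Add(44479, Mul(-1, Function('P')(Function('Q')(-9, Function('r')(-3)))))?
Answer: Rational(7077497939, 159120) ≈ 44479.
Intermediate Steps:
Function('Q')(N, W) = Rational(1, 12) (Function('Q')(N, W) = Mul(Rational(-1, 3), Pow(-4, -1)) = Mul(Rational(-1, 3), Rational(-1, 4)) = Rational(1, 12))
Function('P')(M) = Mul(Pow(M, 2), Pow(Add(92, M), -1), Add(45, M)) (Function('P')(M) = Mul(Mul(Pow(Add(92, M), -1), Add(45, M)), Pow(M, 2)) = Mul(Pow(M, 2), Pow(Add(92, M), -1), Add(45, M)))
Add(44479, Mul(-1, Function('P')(Function('Q')(-9, Function('r')(-3))))) = Add(44479, Mul(-1, Mul(Pow(Rational(1, 12), 2), Pow(Add(92, Rational(1, 12)), -1), Add(45, Rational(1, 12))))) = Add(44479, Mul(-1, Mul(Rational(1, 144), Pow(Rational(1105, 12), -1), Rational(541, 12)))) = Add(44479, Mul(-1, Mul(Rational(1, 144), Rational(12, 1105), Rational(541, 12)))) = Add(44479, Mul(-1, Rational(541, 159120))) = Add(44479, Rational(-541, 159120)) = Rational(7077497939, 159120)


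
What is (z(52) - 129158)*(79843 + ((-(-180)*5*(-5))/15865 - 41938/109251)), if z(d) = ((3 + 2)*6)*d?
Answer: -3531608683370439170/346653423 ≈ -1.0188e+10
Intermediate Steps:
z(d) = 30*d (z(d) = (5*6)*d = 30*d)
(z(52) - 129158)*(79843 + ((-(-180)*5*(-5))/15865 - 41938/109251)) = (30*52 - 129158)*(79843 + ((-(-180)*5*(-5))/15865 - 41938/109251)) = (1560 - 129158)*(79843 + ((-30*(-30)*(-5))*(1/15865) - 41938*1/109251)) = -127598*(79843 + ((900*(-5))*(1/15865) - 41938/109251)) = -127598*(79843 + (-4500*1/15865 - 41938/109251)) = -127598*(79843 + (-900/3173 - 41938/109251)) = -127598*(79843 - 231395174/346653423) = -127598*27677617857415/346653423 = -3531608683370439170/346653423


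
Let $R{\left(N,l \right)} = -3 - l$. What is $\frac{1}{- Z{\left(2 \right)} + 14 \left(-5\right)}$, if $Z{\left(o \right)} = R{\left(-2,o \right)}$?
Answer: $- \frac{1}{65} \approx -0.015385$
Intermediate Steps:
$Z{\left(o \right)} = -3 - o$
$\frac{1}{- Z{\left(2 \right)} + 14 \left(-5\right)} = \frac{1}{- (-3 - 2) + 14 \left(-5\right)} = \frac{1}{- (-3 - 2) - 70} = \frac{1}{\left(-1\right) \left(-5\right) - 70} = \frac{1}{5 - 70} = \frac{1}{-65} = - \frac{1}{65}$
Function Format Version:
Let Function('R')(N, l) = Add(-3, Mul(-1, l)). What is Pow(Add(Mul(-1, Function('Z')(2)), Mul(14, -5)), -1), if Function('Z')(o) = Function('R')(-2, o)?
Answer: Rational(-1, 65) ≈ -0.015385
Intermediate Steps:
Function('Z')(o) = Add(-3, Mul(-1, o))
Pow(Add(Mul(-1, Function('Z')(2)), Mul(14, -5)), -1) = Pow(Add(Mul(-1, Add(-3, Mul(-1, 2))), Mul(14, -5)), -1) = Pow(Add(Mul(-1, Add(-3, -2)), -70), -1) = Pow(Add(Mul(-1, -5), -70), -1) = Pow(Add(5, -70), -1) = Pow(-65, -1) = Rational(-1, 65)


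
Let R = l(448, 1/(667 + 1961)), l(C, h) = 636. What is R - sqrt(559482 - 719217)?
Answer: 636 - I*sqrt(159735) ≈ 636.0 - 399.67*I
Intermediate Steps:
R = 636
R - sqrt(559482 - 719217) = 636 - sqrt(559482 - 719217) = 636 - sqrt(-159735) = 636 - I*sqrt(159735)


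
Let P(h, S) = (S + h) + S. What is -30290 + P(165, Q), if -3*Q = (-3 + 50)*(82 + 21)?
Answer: -100057/3 ≈ -33352.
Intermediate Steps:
Q = -4841/3 (Q = -(-3 + 50)*(82 + 21)/3 = -47*103/3 = -⅓*4841 = -4841/3 ≈ -1613.7)
P(h, S) = h + 2*S
-30290 + P(165, Q) = -30290 + (165 + 2*(-4841/3)) = -30290 + (165 - 9682/3) = -30290 - 9187/3 = -100057/3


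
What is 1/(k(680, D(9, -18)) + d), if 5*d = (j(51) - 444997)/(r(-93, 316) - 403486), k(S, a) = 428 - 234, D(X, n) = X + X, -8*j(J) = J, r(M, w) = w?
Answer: 16126800/3132159227 ≈ 0.0051488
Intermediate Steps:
j(J) = -J/8
D(X, n) = 2*X
k(S, a) = 194
d = 3560027/16126800 (d = ((-1/8*51 - 444997)/(316 - 403486))/5 = ((-51/8 - 444997)/(-403170))/5 = (-3560027/8*(-1/403170))/5 = (1/5)*(3560027/3225360) = 3560027/16126800 ≈ 0.22075)
1/(k(680, D(9, -18)) + d) = 1/(194 + 3560027/16126800) = 1/(3132159227/16126800) = 16126800/3132159227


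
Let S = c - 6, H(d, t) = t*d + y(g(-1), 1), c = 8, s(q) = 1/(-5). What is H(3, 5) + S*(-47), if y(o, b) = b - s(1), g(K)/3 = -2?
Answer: -389/5 ≈ -77.800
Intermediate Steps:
g(K) = -6 (g(K) = 3*(-2) = -6)
s(q) = -⅕
y(o, b) = ⅕ + b (y(o, b) = b - 1*(-⅕) = b + ⅕ = ⅕ + b)
H(d, t) = 6/5 + d*t (H(d, t) = t*d + (⅕ + 1) = d*t + 6/5 = 6/5 + d*t)
S = 2 (S = 8 - 6 = 2)
H(3, 5) + S*(-47) = (6/5 + 3*5) + 2*(-47) = (6/5 + 15) - 94 = 81/5 - 94 = -389/5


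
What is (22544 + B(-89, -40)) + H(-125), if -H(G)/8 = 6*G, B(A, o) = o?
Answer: 28504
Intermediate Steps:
H(G) = -48*G
(22544 + B(-89, -40)) + H(-125) = (22544 - 40) - 48*(-125) = 22504 + 6000 = 28504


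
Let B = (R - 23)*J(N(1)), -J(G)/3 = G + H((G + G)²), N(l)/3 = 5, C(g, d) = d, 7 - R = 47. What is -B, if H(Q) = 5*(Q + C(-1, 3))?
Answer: -856170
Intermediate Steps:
R = -40 (R = 7 - 1*47 = 7 - 47 = -40)
N(l) = 15 (N(l) = 3*5 = 15)
H(Q) = 15 + 5*Q (H(Q) = 5*(Q + 3) = 5*(3 + Q) = 15 + 5*Q)
J(G) = -45 - 60*G² - 3*G (J(G) = -3*(G + (15 + 5*(G + G)²)) = -3*(G + (15 + 5*(2*G)²)) = -3*(G + (15 + 5*(4*G²))) = -3*(G + (15 + 20*G²)) = -3*(15 + G + 20*G²) = -45 - 60*G² - 3*G)
B = 856170 (B = (-40 - 23)*(-45 - 60*15² - 3*15) = -63*(-45 - 60*225 - 45) = -63*(-45 - 13500 - 45) = -63*(-13590) = 856170)
-B = -1*856170 = -856170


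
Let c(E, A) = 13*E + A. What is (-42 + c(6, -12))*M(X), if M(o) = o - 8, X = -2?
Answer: -240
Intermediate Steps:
c(E, A) = A + 13*E
M(o) = -8 + o
(-42 + c(6, -12))*M(X) = (-42 + (-12 + 13*6))*(-8 - 2) = (-42 + (-12 + 78))*(-10) = (-42 + 66)*(-10) = 24*(-10) = -240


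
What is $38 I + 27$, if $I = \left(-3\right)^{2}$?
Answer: $369$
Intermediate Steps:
$I = 9$
$38 I + 27 = 38 \cdot 9 + 27 = 342 + 27 = 369$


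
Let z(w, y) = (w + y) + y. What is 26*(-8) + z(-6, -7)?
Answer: -228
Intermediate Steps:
z(w, y) = w + 2*y
26*(-8) + z(-6, -7) = 26*(-8) + (-6 + 2*(-7)) = -208 + (-6 - 14) = -208 - 20 = -228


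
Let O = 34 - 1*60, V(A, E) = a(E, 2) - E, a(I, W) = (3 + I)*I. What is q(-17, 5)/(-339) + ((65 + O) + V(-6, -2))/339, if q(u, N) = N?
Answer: 34/339 ≈ 0.10029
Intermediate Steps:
a(I, W) = I*(3 + I)
V(A, E) = -E + E*(3 + E) (V(A, E) = E*(3 + E) - E = -E + E*(3 + E))
O = -26 (O = 34 - 60 = -26)
q(-17, 5)/(-339) + ((65 + O) + V(-6, -2))/339 = 5/(-339) + ((65 - 26) - 2*(2 - 2))/339 = 5*(-1/339) + (39 - 2*0)*(1/339) = -5/339 + (39 + 0)*(1/339) = -5/339 + 39*(1/339) = -5/339 + 13/113 = 34/339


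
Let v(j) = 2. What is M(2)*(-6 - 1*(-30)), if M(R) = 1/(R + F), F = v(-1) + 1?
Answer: 24/5 ≈ 4.8000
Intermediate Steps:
F = 3 (F = 2 + 1 = 3)
M(R) = 1/(3 + R) (M(R) = 1/(R + 3) = 1/(3 + R))
M(2)*(-6 - 1*(-30)) = (-6 - 1*(-30))/(3 + 2) = (-6 + 30)/5 = (⅕)*24 = 24/5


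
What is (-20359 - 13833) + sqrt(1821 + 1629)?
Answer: -34192 + 5*sqrt(138) ≈ -34133.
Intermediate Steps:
(-20359 - 13833) + sqrt(1821 + 1629) = -34192 + sqrt(3450) = -34192 + 5*sqrt(138)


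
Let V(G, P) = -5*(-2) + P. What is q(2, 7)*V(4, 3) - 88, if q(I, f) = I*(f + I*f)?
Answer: 458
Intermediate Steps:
V(G, P) = 10 + P
q(2, 7)*V(4, 3) - 88 = (2*7*(1 + 2))*(10 + 3) - 88 = (2*7*3)*13 - 88 = 42*13 - 88 = 546 - 88 = 458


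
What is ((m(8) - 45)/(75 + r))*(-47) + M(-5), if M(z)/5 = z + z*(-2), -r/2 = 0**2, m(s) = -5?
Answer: 169/3 ≈ 56.333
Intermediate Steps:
r = 0 (r = -2*0**2 = -2*0 = 0)
M(z) = -5*z (M(z) = 5*(z + z*(-2)) = 5*(z - 2*z) = 5*(-z) = -5*z)
((m(8) - 45)/(75 + r))*(-47) + M(-5) = ((-5 - 45)/(75 + 0))*(-47) - 5*(-5) = -50/75*(-47) + 25 = -50*1/75*(-47) + 25 = -2/3*(-47) + 25 = 94/3 + 25 = 169/3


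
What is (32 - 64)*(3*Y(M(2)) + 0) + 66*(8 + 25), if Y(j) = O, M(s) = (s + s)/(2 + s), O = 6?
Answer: 1602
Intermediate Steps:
M(s) = 2*s/(2 + s) (M(s) = (2*s)/(2 + s) = 2*s/(2 + s))
Y(j) = 6
(32 - 64)*(3*Y(M(2)) + 0) + 66*(8 + 25) = (32 - 64)*(3*6 + 0) + 66*(8 + 25) = -32*(18 + 0) + 66*33 = -32*18 + 2178 = -576 + 2178 = 1602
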